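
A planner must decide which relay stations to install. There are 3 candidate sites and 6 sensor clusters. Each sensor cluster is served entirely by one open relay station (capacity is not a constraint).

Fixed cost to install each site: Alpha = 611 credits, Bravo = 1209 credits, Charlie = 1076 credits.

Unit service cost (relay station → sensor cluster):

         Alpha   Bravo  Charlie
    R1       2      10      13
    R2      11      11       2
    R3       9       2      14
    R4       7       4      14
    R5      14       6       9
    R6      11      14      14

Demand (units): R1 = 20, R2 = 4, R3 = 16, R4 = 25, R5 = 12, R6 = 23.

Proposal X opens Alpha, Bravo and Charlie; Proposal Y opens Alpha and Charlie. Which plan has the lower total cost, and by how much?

Proposal Y is cheaper by 986.

Proposal X: {Alpha, Bravo, Charlie}: R1→Alpha 2·20=40, R2→Charlie 2·4=8, R3→Bravo 2·16=32, R4→Bravo 4·25=100, R5→Bravo 6·12=72, R6→Alpha 11·23=253. Service 505; fixed 2896; total 3401.
Proposal Y: {Alpha, Charlie}: R1→Alpha 2·20=40, R2→Charlie 2·4=8, R3→Alpha 9·16=144, R4→Alpha 7·25=175, R5→Charlie 9·12=108, R6→Alpha 11·23=253. Service 728; fixed 1687; total 2415.
Difference: |3401 − 2415| = 986.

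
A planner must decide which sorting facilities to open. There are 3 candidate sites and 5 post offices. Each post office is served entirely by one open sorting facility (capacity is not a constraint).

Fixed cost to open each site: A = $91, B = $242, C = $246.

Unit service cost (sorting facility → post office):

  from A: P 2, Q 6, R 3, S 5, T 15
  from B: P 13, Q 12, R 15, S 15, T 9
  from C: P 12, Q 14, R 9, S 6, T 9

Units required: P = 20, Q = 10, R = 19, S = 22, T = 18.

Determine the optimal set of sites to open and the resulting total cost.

Open A only; minimum total cost 628.

For any fixed open set, each post office goes to its cheapest open site; total = fixed + service.
{A}: P→A 2·20=40, Q→A 6·10=60, R→A 3·19=57, S→A 5·22=110, T→A 15·18=270. Service 537; fixed 91; total 628.
{A, B}: P→A 2·20=40, Q→A 6·10=60, R→A 3·19=57, S→A 5·22=110, T→B 9·18=162. Service 429; fixed 333; total 762.
{A, C}: P→A 2·20=40, Q→A 6·10=60, R→A 3·19=57, S→A 5·22=110, T→C 9·18=162. Service 429; fixed 337; total 766.
{A, B, C}: service 429 + fixed 579 = 1008
No other subset beats 628.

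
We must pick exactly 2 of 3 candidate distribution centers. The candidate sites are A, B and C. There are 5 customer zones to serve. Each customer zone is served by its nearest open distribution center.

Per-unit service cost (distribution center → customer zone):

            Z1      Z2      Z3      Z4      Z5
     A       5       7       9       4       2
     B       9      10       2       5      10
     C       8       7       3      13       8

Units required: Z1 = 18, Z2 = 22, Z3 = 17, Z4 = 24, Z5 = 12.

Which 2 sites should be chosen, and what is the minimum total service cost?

With exactly 2 open, each customer zone uses its cheapest among the chosen.
{A, B}: Z1→A 5·18=90, Z2→A 7·22=154, Z3→B 2·17=34, Z4→A 4·24=96, Z5→A 2·12=24. Service cost 398.
{A, C}: service cost 415
{B, C}: service cost 548
Among all 3 size-2 choices, {A, B} is lowest.

Choose A and B; total service cost 398.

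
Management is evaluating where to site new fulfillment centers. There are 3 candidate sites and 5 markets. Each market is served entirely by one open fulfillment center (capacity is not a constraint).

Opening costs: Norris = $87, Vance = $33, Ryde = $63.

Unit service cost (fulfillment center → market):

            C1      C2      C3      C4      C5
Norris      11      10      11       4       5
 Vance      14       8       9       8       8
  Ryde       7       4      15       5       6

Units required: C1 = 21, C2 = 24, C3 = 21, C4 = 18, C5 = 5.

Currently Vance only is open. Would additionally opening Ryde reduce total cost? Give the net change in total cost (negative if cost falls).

Yes — net change −244 (cost falls by 244).

Current service cost with {Vance}: 859.
Adding Ryde: each market re-picks its cheapest; new service cost 552, saving 307.
Extra fixed cost: 63. Net change = 63 − 307 = -244.
(Totals: 892 → 648.)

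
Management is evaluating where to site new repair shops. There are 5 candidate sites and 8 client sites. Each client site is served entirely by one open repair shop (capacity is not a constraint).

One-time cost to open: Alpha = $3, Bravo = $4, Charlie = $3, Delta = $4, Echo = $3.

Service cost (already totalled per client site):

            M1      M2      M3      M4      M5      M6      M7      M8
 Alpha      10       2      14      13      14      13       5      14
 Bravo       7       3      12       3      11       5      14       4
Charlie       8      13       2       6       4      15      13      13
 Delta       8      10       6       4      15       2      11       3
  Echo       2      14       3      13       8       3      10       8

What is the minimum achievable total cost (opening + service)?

For any fixed open set, each client site goes to its cheapest open site; total = fixed + service.
{Alpha, Charlie, Delta, Echo}: M1→Echo 2, M2→Alpha 2, M3→Charlie 2, M4→Delta 4, M5→Charlie 4, M6→Delta 2, M7→Alpha 5, M8→Delta 3. Service 24; fixed 13; total 37.
{Alpha, Bravo, Charlie, Echo}: service 25 + fixed 13 = 38
{Alpha, Delta, Echo}: M1→Echo 2, M2→Alpha 2, M3→Echo 3, M4→Delta 4, M5→Echo 8, M6→Delta 2, M7→Alpha 5, M8→Delta 3. Service 29; fixed 10; total 39.
{Alpha, Bravo, Charlie, Delta, Echo}: service 23 + fixed 17 = 40
No other subset beats 37.

Minimum total cost: 37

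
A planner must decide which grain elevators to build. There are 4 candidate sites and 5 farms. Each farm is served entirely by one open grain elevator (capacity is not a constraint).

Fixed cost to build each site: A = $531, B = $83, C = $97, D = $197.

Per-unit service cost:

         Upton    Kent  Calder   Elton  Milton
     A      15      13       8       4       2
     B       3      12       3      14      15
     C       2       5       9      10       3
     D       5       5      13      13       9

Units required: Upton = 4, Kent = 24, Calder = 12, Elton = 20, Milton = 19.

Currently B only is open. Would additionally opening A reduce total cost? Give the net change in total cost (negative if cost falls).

No — net change +84 (cost rises by 84).

Current service cost with {B}: 901.
Adding A: each farm re-picks its cheapest; new service cost 454, saving 447.
Extra fixed cost: 531. Net change = 531 − 447 = 84.
(Totals: 984 → 1068.)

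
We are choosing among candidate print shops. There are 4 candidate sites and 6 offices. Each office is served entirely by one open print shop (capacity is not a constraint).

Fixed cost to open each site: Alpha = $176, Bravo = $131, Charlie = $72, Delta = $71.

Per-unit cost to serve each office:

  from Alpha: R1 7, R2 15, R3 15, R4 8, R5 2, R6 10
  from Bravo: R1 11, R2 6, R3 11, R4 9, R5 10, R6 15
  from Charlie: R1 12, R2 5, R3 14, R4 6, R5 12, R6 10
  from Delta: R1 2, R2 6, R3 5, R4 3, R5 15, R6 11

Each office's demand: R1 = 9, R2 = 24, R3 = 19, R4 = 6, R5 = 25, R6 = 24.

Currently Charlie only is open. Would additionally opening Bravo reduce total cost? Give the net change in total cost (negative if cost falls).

Current service cost with {Charlie}: 1070.
Adding Bravo: each office re-picks its cheapest; new service cost 954, saving 116.
Extra fixed cost: 131. Net change = 131 − 116 = 15.
(Totals: 1142 → 1157.)

No — net change +15 (cost rises by 15).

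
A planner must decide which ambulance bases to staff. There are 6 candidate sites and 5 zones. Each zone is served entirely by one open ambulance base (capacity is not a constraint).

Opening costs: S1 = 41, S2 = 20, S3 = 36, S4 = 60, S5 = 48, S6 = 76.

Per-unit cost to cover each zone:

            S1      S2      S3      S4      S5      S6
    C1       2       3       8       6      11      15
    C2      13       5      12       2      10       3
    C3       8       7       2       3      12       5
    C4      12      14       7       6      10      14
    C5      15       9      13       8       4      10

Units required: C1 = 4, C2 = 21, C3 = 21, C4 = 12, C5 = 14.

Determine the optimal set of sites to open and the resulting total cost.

For any fixed open set, each zone goes to its cheapest open site; total = fixed + service.
{S4, S5}: C1→S4 6·4=24, C2→S4 2·21=42, C3→S4 3·21=63, C4→S4 6·12=72, C5→S5 4·14=56. Service 257; fixed 108; total 365.
{S2, S4, S5}: service 245 + fixed 128 = 373
{S4}: service 313 + fixed 60 = 373
{S1, S2, S3, S4, S5, S6}: C1→S1 2·4=8, C2→S4 2·21=42, C3→S3 2·21=42, C4→S4 6·12=72, C5→S5 4·14=56. Service 220; fixed 281; total 501.
No other subset beats 365.

Open S4 and S5; minimum total cost 365.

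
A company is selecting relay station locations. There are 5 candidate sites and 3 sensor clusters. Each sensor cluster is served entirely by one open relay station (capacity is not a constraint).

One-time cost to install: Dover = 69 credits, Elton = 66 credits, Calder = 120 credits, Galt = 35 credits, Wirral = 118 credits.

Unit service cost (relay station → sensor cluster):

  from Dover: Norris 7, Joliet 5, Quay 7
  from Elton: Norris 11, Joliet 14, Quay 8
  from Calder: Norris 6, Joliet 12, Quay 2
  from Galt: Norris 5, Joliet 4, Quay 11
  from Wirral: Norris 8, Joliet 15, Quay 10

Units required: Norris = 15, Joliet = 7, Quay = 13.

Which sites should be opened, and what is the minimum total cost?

Open Galt only; minimum total cost 281.

For any fixed open set, each sensor cluster goes to its cheapest open site; total = fixed + service.
{Galt}: Norris→Galt 5·15=75, Joliet→Galt 4·7=28, Quay→Galt 11·13=143. Service 246; fixed 35; total 281.
{Calder, Galt}: service 129 + fixed 155 = 284
{Dover, Galt}: service 194 + fixed 104 = 298
{Dover, Elton, Calder, Galt, Wirral}: Norris→Galt 5·15=75, Joliet→Galt 4·7=28, Quay→Calder 2·13=26. Service 129; fixed 408; total 537.
No other subset beats 281.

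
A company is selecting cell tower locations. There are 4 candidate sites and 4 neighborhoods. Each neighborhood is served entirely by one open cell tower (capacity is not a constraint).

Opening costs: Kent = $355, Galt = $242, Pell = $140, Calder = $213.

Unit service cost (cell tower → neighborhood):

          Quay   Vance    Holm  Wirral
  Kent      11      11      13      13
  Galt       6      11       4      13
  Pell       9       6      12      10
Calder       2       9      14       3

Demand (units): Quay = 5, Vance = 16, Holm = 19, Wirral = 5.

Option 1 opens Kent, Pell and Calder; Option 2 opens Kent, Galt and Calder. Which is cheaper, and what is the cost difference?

Option 2 is cheaper by 2.

Option 1: {Kent, Pell, Calder}: Quay→Calder 2·5=10, Vance→Pell 6·16=96, Holm→Pell 12·19=228, Wirral→Calder 3·5=15. Service 349; fixed 708; total 1057.
Option 2: {Kent, Galt, Calder}: Quay→Calder 2·5=10, Vance→Calder 9·16=144, Holm→Galt 4·19=76, Wirral→Calder 3·5=15. Service 245; fixed 810; total 1055.
Difference: |1057 − 1055| = 2.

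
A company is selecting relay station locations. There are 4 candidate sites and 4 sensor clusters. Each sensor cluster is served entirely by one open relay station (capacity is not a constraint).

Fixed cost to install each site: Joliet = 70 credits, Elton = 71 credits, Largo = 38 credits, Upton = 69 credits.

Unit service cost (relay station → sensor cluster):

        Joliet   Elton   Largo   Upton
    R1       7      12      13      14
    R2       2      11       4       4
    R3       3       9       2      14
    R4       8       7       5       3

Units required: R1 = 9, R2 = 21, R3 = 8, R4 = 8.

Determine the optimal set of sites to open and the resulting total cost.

Open Joliet only; minimum total cost 263.

For any fixed open set, each sensor cluster goes to its cheapest open site; total = fixed + service.
{Joliet}: R1→Joliet 7·9=63, R2→Joliet 2·21=42, R3→Joliet 3·8=24, R4→Joliet 8·8=64. Service 193; fixed 70; total 263.
{Joliet, Largo}: service 161 + fixed 108 = 269
{Joliet, Upton}: R1→Joliet 7·9=63, R2→Joliet 2·21=42, R3→Joliet 3·8=24, R4→Upton 3·8=24. Service 153; fixed 139; total 292.
{Joliet, Elton, Largo, Upton}: service 145 + fixed 248 = 393
No other subset beats 263.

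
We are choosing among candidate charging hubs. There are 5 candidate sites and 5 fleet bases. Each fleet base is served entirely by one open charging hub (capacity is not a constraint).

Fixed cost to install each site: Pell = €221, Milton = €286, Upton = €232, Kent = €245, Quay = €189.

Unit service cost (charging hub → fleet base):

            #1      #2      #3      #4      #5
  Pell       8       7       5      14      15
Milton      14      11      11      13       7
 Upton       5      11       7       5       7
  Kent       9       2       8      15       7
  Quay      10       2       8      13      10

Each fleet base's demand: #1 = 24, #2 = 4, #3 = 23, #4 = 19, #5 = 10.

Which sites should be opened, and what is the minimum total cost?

Open Upton only; minimum total cost 722.

For any fixed open set, each fleet base goes to its cheapest open site; total = fixed + service.
{Upton}: #1→Upton 5·24=120, #2→Upton 11·4=44, #3→Upton 7·23=161, #4→Upton 5·19=95, #5→Upton 7·10=70. Service 490; fixed 232; total 722.
{Upton, Quay}: service 454 + fixed 421 = 875
{Pell, Upton}: #1→Upton 5·24=120, #2→Pell 7·4=28, #3→Pell 5·23=115, #4→Upton 5·19=95, #5→Upton 7·10=70. Service 428; fixed 453; total 881.
{Pell, Milton, Upton, Kent, Quay}: service 408 + fixed 1173 = 1581
No other subset beats 722.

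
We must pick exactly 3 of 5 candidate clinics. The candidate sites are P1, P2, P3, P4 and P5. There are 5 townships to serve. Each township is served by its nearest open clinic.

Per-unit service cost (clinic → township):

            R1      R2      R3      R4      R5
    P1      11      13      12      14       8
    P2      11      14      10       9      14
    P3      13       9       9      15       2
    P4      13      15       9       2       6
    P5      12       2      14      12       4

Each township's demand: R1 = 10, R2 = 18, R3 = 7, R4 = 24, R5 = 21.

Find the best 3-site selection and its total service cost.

With exactly 3 open, each township uses its cheapest among the chosen.
{P3, P4, P5}: R1→P5 12·10=120, R2→P5 2·18=36, R3→P3 9·7=63, R4→P4 2·24=48, R5→P3 2·21=42. Service cost 309.
{P1, P4, P5}: service cost 341
{P2, P4, P5}: service cost 341
Among all 10 size-3 choices, {P3, P4, P5} is lowest.

Choose P3, P4 and P5; total service cost 309.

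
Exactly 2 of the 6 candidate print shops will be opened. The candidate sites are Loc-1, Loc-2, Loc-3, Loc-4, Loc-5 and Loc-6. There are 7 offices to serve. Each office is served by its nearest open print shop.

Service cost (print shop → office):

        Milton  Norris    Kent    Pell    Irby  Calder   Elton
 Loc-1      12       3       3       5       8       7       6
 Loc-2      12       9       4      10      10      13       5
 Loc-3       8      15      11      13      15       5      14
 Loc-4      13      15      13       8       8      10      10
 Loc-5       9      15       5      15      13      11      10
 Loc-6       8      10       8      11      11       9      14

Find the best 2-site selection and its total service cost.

With exactly 2 open, each office uses its cheapest among the chosen.
{Loc-1, Loc-3}: Milton→Loc-3 8, Norris→Loc-1 3, Kent→Loc-1 3, Pell→Loc-1 5, Irby→Loc-1 8, Calder→Loc-3 5, Elton→Loc-1 6. Service cost 38.
{Loc-1, Loc-6}: service cost 40
{Loc-1, Loc-5}: service cost 41
Among all 15 size-2 choices, {Loc-1, Loc-3} is lowest.

Choose Loc-1 and Loc-3; total service cost 38.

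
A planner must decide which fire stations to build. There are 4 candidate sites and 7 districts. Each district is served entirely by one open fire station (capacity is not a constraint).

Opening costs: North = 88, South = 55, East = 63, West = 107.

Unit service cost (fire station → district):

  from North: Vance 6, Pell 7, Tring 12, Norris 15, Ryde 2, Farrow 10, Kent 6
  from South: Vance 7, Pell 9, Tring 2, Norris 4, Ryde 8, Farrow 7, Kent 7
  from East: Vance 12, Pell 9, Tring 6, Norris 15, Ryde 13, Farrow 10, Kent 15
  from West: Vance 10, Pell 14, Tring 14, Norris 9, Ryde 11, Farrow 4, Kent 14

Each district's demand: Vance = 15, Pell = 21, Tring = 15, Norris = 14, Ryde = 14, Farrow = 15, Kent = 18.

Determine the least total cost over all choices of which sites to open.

Minimum total cost: 707

For any fixed open set, each district goes to its cheapest open site; total = fixed + service.
{North, South}: Vance→North 6·15=90, Pell→North 7·21=147, Tring→South 2·15=30, Norris→South 4·14=56, Ryde→North 2·14=28, Farrow→South 7·15=105, Kent→North 6·18=108. Service 564; fixed 143; total 707.
{North, South, West}: service 519 + fixed 250 = 769
{North, South, East}: Vance→North 6·15=90, Pell→North 7·21=147, Tring→South 2·15=30, Norris→South 4·14=56, Ryde→North 2·14=28, Farrow→South 7·15=105, Kent→North 6·18=108. Service 564; fixed 206; total 770.
{North, South, East, West}: service 519 + fixed 313 = 832
No other subset beats 707.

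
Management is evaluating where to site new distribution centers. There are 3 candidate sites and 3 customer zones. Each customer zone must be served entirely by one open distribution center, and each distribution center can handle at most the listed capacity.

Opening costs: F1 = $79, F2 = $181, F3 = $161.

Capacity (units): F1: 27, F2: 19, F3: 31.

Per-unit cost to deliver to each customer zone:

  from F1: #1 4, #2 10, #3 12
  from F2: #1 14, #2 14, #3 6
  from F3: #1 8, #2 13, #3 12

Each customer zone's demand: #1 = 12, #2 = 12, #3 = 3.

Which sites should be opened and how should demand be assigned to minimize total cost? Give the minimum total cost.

Minimum total cost: 283

Open {F1}: #1→F1 4·12=48, #2→F1 10·12=120, #3→F1 12·3=36.
Loads: F1 carries 27/27. Service 204; fixed 79; total 283.
Next best feasible plan costs 444.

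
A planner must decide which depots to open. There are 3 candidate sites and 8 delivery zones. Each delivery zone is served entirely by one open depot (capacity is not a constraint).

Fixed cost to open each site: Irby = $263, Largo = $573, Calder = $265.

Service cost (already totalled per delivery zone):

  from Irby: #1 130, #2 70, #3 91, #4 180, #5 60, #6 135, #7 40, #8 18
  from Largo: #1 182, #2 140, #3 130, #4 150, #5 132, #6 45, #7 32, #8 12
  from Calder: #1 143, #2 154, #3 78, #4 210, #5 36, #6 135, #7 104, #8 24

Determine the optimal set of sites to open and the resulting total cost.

Open Irby only; minimum total cost 987.

For any fixed open set, each delivery zone goes to its cheapest open site; total = fixed + service.
{Irby}: #1→Irby 130, #2→Irby 70, #3→Irby 91, #4→Irby 180, #5→Irby 60, #6→Irby 135, #7→Irby 40, #8→Irby 18. Service 724; fixed 263; total 987.
{Calder}: service 884 + fixed 265 = 1149
{Irby, Calder}: #1→Irby 130, #2→Irby 70, #3→Calder 78, #4→Irby 180, #5→Calder 36, #6→Irby 135, #7→Irby 40, #8→Irby 18. Service 687; fixed 528; total 1215.
{Irby, Largo, Calder}: #1→Irby 130, #2→Irby 70, #3→Calder 78, #4→Largo 150, #5→Calder 36, #6→Largo 45, #7→Largo 32, #8→Largo 12. Service 553; fixed 1101; total 1654.
(All 7 nonempty subsets were checked; Irby only is lowest.)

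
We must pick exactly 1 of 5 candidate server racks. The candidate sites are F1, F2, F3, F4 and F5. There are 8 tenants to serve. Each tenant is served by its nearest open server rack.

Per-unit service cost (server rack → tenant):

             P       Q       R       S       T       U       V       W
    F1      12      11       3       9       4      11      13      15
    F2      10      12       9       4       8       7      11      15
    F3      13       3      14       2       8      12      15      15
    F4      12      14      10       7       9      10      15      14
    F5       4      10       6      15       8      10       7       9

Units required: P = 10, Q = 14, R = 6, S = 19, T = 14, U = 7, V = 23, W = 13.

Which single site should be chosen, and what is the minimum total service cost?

With exactly 1 open, each tenant uses its cheapest among the chosen.
{F5}: P→F5 4·10=40, Q→F5 10·14=140, R→F5 6·6=36, S→F5 15·19=285, T→F5 8·14=112, U→F5 10·7=70, V→F5 7·23=161, W→F5 9·13=117. Service cost 961.
{F2}: service cost 1007
{F3}: service cost 1030
Among all 5 size-1 choices, {F5} is lowest.

Choose F5 only; total service cost 961.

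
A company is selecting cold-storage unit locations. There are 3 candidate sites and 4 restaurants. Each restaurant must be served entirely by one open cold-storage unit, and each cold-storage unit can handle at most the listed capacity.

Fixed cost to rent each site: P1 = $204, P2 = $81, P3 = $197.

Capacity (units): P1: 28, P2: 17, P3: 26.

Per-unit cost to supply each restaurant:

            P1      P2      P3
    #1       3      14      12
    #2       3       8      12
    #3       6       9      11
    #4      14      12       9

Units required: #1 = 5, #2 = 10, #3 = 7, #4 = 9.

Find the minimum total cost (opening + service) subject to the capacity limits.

Minimum total cost: 480

Open {P1, P2}: #1→P1 3·5=15, #2→P1 3·10=30, #3→P1 6·7=42, #4→P2 12·9=108.
Loads: P1 carries 22/28, P2 carries 9/17. Service 195; fixed 285; total 480.
Next best feasible plan costs 501.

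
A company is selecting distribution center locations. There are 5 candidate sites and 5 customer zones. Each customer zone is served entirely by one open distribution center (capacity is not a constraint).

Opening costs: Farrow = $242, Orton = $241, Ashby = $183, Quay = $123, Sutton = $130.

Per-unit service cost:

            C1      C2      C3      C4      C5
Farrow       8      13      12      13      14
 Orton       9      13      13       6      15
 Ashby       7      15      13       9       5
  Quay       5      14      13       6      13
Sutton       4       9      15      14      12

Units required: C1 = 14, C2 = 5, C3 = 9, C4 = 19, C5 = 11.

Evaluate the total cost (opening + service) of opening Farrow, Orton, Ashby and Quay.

Each customer zone is assigned to its cheapest site among the open ones.
{Farrow, Orton, Ashby, Quay}: C1→Quay 5·14=70, C2→Farrow 13·5=65, C3→Farrow 12·9=108, C4→Orton 6·19=114, C5→Ashby 5·11=55. Service 412; fixed 789; total 1201.

Total cost: 1201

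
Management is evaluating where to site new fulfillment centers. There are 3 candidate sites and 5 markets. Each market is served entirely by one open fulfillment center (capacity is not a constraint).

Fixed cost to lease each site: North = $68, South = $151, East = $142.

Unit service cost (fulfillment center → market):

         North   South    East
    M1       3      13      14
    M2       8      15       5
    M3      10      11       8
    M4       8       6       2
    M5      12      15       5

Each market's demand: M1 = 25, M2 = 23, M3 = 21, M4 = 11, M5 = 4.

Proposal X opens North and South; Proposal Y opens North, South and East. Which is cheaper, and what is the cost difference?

Proposal Y is cheaper by 41.

Proposal X: {North, South}: M1→North 3·25=75, M2→North 8·23=184, M3→North 10·21=210, M4→South 6·11=66, M5→North 12·4=48. Service 583; fixed 219; total 802.
Proposal Y: {North, South, East}: M1→North 3·25=75, M2→East 5·23=115, M3→East 8·21=168, M4→East 2·11=22, M5→East 5·4=20. Service 400; fixed 361; total 761.
Difference: |802 − 761| = 41.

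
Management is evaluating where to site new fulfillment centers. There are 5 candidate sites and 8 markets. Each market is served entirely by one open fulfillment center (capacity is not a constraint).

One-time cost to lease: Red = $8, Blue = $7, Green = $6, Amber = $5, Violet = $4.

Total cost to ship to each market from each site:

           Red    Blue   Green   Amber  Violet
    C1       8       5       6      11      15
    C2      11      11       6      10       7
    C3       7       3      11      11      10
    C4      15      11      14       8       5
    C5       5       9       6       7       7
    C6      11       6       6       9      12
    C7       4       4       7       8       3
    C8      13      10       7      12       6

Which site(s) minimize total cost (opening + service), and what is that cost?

Open Blue and Violet; minimum total cost 53.

For any fixed open set, each market goes to its cheapest open site; total = fixed + service.
{Blue, Violet}: C1→Blue 5, C2→Violet 7, C3→Blue 3, C4→Violet 5, C5→Violet 7, C6→Blue 6, C7→Violet 3, C8→Violet 6. Service 42; fixed 11; total 53.
{Blue, Green, Violet}: service 40 + fixed 17 = 57
{Blue, Amber, Violet}: service 42 + fixed 16 = 58
{Red, Blue, Green, Amber, Violet}: C1→Blue 5, C2→Green 6, C3→Blue 3, C4→Violet 5, C5→Red 5, C6→Blue 6, C7→Violet 3, C8→Violet 6. Service 39; fixed 30; total 69.
No other subset beats 53.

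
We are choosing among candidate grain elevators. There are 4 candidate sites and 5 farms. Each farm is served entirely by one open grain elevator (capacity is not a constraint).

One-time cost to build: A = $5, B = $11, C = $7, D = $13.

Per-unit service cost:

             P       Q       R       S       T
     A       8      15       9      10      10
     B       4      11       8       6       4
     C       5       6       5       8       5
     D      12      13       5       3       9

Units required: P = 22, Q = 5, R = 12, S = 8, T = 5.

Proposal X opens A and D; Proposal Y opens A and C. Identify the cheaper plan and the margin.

Proposal X: {A, D}: P→A 8·22=176, Q→D 13·5=65, R→D 5·12=60, S→D 3·8=24, T→D 9·5=45. Service 370; fixed 18; total 388.
Proposal Y: {A, C}: P→C 5·22=110, Q→C 6·5=30, R→C 5·12=60, S→C 8·8=64, T→C 5·5=25. Service 289; fixed 12; total 301.
Difference: |388 − 301| = 87.

Proposal Y is cheaper by 87.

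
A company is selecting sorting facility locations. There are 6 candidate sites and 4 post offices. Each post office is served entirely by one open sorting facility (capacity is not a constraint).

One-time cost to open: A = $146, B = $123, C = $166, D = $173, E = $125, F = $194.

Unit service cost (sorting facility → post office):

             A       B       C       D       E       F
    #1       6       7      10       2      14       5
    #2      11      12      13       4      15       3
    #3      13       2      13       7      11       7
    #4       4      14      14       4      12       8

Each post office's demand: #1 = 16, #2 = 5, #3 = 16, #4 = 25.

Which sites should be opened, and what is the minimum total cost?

For any fixed open set, each post office goes to its cheapest open site; total = fixed + service.
{D}: #1→D 2·16=32, #2→D 4·5=20, #3→D 7·16=112, #4→D 4·25=100. Service 264; fixed 173; total 437.
{B, D}: service 184 + fixed 296 = 480
{A, B}: service 283 + fixed 269 = 552
{A, B, C, D, E, F}: #1→D 2·16=32, #2→F 3·5=15, #3→B 2·16=32, #4→A 4·25=100. Service 179; fixed 927; total 1106.
No other subset beats 437.

Open D only; minimum total cost 437.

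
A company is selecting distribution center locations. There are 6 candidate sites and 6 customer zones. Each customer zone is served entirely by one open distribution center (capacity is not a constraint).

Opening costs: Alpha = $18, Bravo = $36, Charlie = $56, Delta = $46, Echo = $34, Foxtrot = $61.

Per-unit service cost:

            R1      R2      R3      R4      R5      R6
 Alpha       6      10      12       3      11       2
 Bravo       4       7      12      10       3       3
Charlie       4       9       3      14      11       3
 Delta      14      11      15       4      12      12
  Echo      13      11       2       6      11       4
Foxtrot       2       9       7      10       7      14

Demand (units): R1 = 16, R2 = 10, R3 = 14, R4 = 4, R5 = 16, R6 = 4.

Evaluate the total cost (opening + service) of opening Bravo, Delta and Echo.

Total cost: 354

Each customer zone is assigned to its cheapest site among the open ones.
{Bravo, Delta, Echo}: R1→Bravo 4·16=64, R2→Bravo 7·10=70, R3→Echo 2·14=28, R4→Delta 4·4=16, R5→Bravo 3·16=48, R6→Bravo 3·4=12. Service 238; fixed 116; total 354.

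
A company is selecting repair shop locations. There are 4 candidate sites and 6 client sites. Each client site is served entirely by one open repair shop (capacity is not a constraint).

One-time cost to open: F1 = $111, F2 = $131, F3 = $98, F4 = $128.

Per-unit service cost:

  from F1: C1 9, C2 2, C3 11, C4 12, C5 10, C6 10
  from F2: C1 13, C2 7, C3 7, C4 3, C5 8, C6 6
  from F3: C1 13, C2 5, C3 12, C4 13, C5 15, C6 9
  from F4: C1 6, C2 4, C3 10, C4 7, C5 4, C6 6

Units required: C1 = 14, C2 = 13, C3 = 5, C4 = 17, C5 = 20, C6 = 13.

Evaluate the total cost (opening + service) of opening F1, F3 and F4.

Each client site is assigned to its cheapest site among the open ones.
{F1, F3, F4}: C1→F4 6·14=84, C2→F1 2·13=26, C3→F4 10·5=50, C4→F4 7·17=119, C5→F4 4·20=80, C6→F4 6·13=78. Service 437; fixed 337; total 774.

Total cost: 774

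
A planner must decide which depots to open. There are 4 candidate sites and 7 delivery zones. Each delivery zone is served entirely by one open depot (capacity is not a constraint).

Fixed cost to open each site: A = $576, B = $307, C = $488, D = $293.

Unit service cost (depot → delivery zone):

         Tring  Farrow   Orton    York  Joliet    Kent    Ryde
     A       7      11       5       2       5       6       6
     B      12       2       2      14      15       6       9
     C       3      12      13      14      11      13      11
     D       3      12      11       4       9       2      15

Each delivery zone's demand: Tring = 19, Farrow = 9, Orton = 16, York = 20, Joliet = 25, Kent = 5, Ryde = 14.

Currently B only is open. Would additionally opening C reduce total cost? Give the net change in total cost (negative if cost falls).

No — net change +217 (cost rises by 217).

Current service cost with {B}: 1089.
Adding C: each delivery zone re-picks its cheapest; new service cost 818, saving 271.
Extra fixed cost: 488. Net change = 488 − 271 = 217.
(Totals: 1396 → 1613.)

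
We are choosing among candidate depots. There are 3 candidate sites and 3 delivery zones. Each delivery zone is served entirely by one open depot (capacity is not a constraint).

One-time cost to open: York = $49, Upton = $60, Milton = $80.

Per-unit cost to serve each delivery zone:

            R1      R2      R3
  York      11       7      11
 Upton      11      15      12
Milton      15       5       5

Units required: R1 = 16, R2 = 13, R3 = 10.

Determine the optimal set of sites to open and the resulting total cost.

Open York and Milton; minimum total cost 420.

For any fixed open set, each delivery zone goes to its cheapest open site; total = fixed + service.
{York, Milton}: R1→York 11·16=176, R2→Milton 5·13=65, R3→Milton 5·10=50. Service 291; fixed 129; total 420.
{York}: service 377 + fixed 49 = 426
{Upton, Milton}: service 291 + fixed 140 = 431
{York, Upton, Milton}: R1→York 11·16=176, R2→Milton 5·13=65, R3→Milton 5·10=50. Service 291; fixed 189; total 480.
(All 7 nonempty subsets were checked; York and Milton is lowest.)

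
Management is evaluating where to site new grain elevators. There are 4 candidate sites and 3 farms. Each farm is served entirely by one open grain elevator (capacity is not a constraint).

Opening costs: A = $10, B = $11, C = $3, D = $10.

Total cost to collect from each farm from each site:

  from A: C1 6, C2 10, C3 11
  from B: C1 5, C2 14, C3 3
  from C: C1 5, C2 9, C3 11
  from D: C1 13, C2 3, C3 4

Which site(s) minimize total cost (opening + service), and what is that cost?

Open C and D; minimum total cost 25.

For any fixed open set, each farm goes to its cheapest open site; total = fixed + service.
{C, D}: C1→C 5, C2→D 3, C3→D 4. Service 12; fixed 13; total 25.
{C}: service 25 + fixed 3 = 28
{D}: service 20 + fixed 10 = 30
{A, B, C, D}: service 11 + fixed 34 = 45
No other subset beats 25.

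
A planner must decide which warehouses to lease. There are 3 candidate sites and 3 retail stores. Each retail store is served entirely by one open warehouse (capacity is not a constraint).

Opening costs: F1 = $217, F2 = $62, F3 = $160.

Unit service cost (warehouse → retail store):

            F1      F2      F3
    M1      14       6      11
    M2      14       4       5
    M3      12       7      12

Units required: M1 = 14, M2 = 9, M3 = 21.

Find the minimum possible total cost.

Minimum total cost: 329

For any fixed open set, each retail store goes to its cheapest open site; total = fixed + service.
{F2}: M1→F2 6·14=84, M2→F2 4·9=36, M3→F2 7·21=147. Service 267; fixed 62; total 329.
{F2, F3}: service 267 + fixed 222 = 489
{F1, F2}: service 267 + fixed 279 = 546
{F1, F2, F3}: service 267 + fixed 439 = 706
No other subset beats 329.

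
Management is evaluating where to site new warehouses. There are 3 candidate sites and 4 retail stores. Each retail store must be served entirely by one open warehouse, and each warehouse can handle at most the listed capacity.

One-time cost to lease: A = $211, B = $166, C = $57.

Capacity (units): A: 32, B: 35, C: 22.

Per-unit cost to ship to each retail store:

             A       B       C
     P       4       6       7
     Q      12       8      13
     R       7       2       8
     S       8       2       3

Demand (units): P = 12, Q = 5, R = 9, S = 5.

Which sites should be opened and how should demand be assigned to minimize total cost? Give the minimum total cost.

Open {B}: P→B 6·12=72, Q→B 8·5=40, R→B 2·9=18, S→B 2·5=10.
Loads: B carries 31/35. Service 140; fixed 166; total 306.
Next best feasible plan costs 363.

Minimum total cost: 306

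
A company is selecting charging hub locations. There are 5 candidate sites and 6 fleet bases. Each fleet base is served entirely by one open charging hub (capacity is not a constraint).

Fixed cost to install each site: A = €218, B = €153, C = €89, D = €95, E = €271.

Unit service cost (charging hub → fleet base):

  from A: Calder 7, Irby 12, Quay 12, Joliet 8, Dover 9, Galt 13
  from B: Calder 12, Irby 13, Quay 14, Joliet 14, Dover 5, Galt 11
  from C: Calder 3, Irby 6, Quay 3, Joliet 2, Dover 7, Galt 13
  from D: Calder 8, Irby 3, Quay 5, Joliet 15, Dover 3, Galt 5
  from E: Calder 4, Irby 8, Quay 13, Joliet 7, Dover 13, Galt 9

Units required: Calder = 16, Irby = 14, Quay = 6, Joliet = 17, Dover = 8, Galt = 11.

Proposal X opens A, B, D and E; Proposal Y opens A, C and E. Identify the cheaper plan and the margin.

Proposal Y is cheaper by 154.

Proposal X: {A, B, D, E}: Calder→E 4·16=64, Irby→D 3·14=42, Quay→D 5·6=30, Joliet→E 7·17=119, Dover→D 3·8=24, Galt→D 5·11=55. Service 334; fixed 737; total 1071.
Proposal Y: {A, C, E}: Calder→C 3·16=48, Irby→C 6·14=84, Quay→C 3·6=18, Joliet→C 2·17=34, Dover→C 7·8=56, Galt→E 9·11=99. Service 339; fixed 578; total 917.
Difference: |1071 − 917| = 154.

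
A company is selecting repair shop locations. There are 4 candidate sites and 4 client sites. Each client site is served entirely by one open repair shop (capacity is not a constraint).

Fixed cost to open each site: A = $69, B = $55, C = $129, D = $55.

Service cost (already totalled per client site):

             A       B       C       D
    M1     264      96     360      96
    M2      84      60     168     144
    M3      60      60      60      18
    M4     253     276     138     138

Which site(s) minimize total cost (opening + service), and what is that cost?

Open B and D; minimum total cost 422.

For any fixed open set, each client site goes to its cheapest open site; total = fixed + service.
{B, D}: M1→B 96, M2→B 60, M3→D 18, M4→D 138. Service 312; fixed 110; total 422.
{D}: service 396 + fixed 55 = 451
{A, D}: service 336 + fixed 124 = 460
{A, B, C, D}: M1→B 96, M2→B 60, M3→D 18, M4→C 138. Service 312; fixed 308; total 620.
No other subset beats 422.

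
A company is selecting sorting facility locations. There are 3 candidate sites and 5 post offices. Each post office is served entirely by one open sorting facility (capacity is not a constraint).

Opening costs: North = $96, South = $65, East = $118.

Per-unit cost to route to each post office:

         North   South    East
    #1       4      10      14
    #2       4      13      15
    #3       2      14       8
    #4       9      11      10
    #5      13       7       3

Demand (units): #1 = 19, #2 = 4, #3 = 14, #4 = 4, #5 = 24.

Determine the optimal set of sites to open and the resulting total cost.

For any fixed open set, each post office goes to its cheapest open site; total = fixed + service.
{North, East}: #1→North 4·19=76, #2→North 4·4=16, #3→North 2·14=28, #4→North 9·4=36, #5→East 3·24=72. Service 228; fixed 214; total 442.
{North, South}: service 324 + fixed 161 = 485
{North, South, East}: service 228 + fixed 279 = 507
{South}: service 650 + fixed 65 = 715
(All 7 nonempty subsets were checked; North and East is lowest.)

Open North and East; minimum total cost 442.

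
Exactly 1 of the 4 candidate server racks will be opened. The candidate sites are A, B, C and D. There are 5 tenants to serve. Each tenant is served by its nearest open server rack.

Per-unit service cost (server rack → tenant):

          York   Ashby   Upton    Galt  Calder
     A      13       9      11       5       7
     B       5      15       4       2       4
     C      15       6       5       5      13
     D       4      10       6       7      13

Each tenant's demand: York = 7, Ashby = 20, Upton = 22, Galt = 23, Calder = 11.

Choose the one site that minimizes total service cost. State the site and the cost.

Choose B only; total service cost 513.

With exactly 1 open, each tenant uses its cheapest among the chosen.
{B}: York→B 5·7=35, Ashby→B 15·20=300, Upton→B 4·22=88, Galt→B 2·23=46, Calder→B 4·11=44. Service cost 513.
{C}: service cost 593
{D}: service cost 664
Among all 4 size-1 choices, {B} is lowest.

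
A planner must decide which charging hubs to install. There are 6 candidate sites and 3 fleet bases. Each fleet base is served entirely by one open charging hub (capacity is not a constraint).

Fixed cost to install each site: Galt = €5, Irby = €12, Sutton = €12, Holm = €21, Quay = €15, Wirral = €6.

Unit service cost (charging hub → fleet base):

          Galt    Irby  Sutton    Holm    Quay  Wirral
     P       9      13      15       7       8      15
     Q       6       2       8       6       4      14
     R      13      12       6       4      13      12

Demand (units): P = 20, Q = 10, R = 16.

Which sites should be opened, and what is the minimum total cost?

For any fixed open set, each fleet base goes to its cheapest open site; total = fixed + service.
{Irby, Holm}: P→Holm 7·20=140, Q→Irby 2·10=20, R→Holm 4·16=64. Service 224; fixed 33; total 257.
{Galt, Irby, Holm}: P→Holm 7·20=140, Q→Irby 2·10=20, R→Holm 4·16=64. Service 224; fixed 38; total 262.
{Irby, Holm, Wirral}: service 224 + fixed 39 = 263
{Galt, Irby, Sutton, Holm, Quay, Wirral}: P→Holm 7·20=140, Q→Irby 2·10=20, R→Holm 4·16=64. Service 224; fixed 71; total 295.
No other subset beats 257.

Open Irby and Holm; minimum total cost 257.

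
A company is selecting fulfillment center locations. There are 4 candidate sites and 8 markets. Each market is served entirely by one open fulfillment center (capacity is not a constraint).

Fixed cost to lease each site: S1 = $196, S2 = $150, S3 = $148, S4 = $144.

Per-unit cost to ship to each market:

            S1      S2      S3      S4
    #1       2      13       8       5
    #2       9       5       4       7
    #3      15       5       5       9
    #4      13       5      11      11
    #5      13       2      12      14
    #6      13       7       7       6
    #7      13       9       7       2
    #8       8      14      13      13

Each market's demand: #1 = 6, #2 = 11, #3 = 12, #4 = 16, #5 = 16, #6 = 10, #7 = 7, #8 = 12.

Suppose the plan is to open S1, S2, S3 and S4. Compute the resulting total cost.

Total cost: 1036

Each market is assigned to its cheapest site among the open ones.
{S1, S2, S3, S4}: #1→S1 2·6=12, #2→S3 4·11=44, #3→S2 5·12=60, #4→S2 5·16=80, #5→S2 2·16=32, #6→S4 6·10=60, #7→S4 2·7=14, #8→S1 8·12=96. Service 398; fixed 638; total 1036.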